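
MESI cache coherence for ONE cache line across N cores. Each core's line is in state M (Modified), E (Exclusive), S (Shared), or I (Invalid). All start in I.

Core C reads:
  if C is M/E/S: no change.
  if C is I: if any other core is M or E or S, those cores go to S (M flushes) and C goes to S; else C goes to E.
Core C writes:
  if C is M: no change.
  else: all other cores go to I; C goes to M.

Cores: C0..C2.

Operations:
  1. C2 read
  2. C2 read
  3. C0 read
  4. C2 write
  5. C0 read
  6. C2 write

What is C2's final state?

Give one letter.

Op 1: C2 read [C2 read from I: no other sharers -> C2=E (exclusive)] -> [I,I,E]
Op 2: C2 read [C2 read: already in E, no change] -> [I,I,E]
Op 3: C0 read [C0 read from I: others=['C2=E'] -> C0=S, others downsized to S] -> [S,I,S]
Op 4: C2 write [C2 write: invalidate ['C0=S'] -> C2=M] -> [I,I,M]
Op 5: C0 read [C0 read from I: others=['C2=M'] -> C0=S, others downsized to S] -> [S,I,S]
Op 6: C2 write [C2 write: invalidate ['C0=S'] -> C2=M] -> [I,I,M]

Answer: M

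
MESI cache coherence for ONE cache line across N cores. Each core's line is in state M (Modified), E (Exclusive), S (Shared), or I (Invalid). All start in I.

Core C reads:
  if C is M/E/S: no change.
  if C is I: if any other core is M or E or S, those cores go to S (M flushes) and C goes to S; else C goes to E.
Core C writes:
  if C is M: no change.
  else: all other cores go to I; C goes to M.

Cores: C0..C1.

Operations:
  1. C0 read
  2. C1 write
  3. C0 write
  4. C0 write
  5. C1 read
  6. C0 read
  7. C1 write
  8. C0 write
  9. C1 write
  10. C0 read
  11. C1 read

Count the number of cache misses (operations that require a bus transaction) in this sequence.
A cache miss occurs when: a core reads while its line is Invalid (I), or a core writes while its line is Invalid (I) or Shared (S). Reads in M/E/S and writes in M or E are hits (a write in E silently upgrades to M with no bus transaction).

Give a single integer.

Answer: 8

Derivation:
Op 1: C0 read [C0 read from I: no other sharers -> C0=E (exclusive)] -> [E,I] [MISS #1: read from I]
Op 2: C1 write [C1 write: invalidate ['C0=E'] -> C1=M] -> [I,M] [MISS #2: write from I]
Op 3: C0 write [C0 write: invalidate ['C1=M'] -> C0=M] -> [M,I] [MISS #3: write from I]
Op 4: C0 write [C0 write: already M (modified), no change] -> [M,I] [hit: write from M]
Op 5: C1 read [C1 read from I: others=['C0=M'] -> C1=S, others downsized to S] -> [S,S] [MISS #4: read from I]
Op 6: C0 read [C0 read: already in S, no change] -> [S,S] [hit: read from S]
Op 7: C1 write [C1 write: invalidate ['C0=S'] -> C1=M] -> [I,M] [MISS #5: write from S]
Op 8: C0 write [C0 write: invalidate ['C1=M'] -> C0=M] -> [M,I] [MISS #6: write from I]
Op 9: C1 write [C1 write: invalidate ['C0=M'] -> C1=M] -> [I,M] [MISS #7: write from I]
Op 10: C0 read [C0 read from I: others=['C1=M'] -> C0=S, others downsized to S] -> [S,S] [MISS #8: read from I]
Op 11: C1 read [C1 read: already in S, no change] -> [S,S] [hit: read from S]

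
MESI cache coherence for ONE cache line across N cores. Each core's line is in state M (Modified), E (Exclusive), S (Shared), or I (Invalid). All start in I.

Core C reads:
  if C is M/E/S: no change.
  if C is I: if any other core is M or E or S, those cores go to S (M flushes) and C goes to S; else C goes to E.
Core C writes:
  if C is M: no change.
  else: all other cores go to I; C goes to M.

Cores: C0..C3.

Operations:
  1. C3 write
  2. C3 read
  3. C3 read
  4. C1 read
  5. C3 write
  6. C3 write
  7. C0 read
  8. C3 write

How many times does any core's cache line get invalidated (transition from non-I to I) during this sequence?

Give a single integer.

Answer: 2

Derivation:
Op 1: C3 write [C3 write: invalidate none -> C3=M] -> [I,I,I,M] (invalidations this op: 0; running total: 0)
Op 2: C3 read [C3 read: already in M, no change] -> [I,I,I,M] (invalidations this op: 0; running total: 0)
Op 3: C3 read [C3 read: already in M, no change] -> [I,I,I,M] (invalidations this op: 0; running total: 0)
Op 4: C1 read [C1 read from I: others=['C3=M'] -> C1=S, others downsized to S] -> [I,S,I,S] (invalidations this op: 0; running total: 0)
Op 5: C3 write [C3 write: invalidate ['C1=S'] -> C3=M] -> [I,I,I,M] (invalidations this op: 1; running total: 1)
Op 6: C3 write [C3 write: already M (modified), no change] -> [I,I,I,M] (invalidations this op: 0; running total: 1)
Op 7: C0 read [C0 read from I: others=['C3=M'] -> C0=S, others downsized to S] -> [S,I,I,S] (invalidations this op: 0; running total: 1)
Op 8: C3 write [C3 write: invalidate ['C0=S'] -> C3=M] -> [I,I,I,M] (invalidations this op: 1; running total: 2)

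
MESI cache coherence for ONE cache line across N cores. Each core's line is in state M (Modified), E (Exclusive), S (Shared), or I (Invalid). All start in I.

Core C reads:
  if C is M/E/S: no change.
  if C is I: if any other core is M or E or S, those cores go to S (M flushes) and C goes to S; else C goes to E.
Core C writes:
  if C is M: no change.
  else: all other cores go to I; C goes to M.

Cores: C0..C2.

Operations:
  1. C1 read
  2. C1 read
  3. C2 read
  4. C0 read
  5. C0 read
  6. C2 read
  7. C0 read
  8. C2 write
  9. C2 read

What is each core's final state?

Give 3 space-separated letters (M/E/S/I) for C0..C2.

Answer: I I M

Derivation:
Op 1: C1 read [C1 read from I: no other sharers -> C1=E (exclusive)] -> [I,E,I]
Op 2: C1 read [C1 read: already in E, no change] -> [I,E,I]
Op 3: C2 read [C2 read from I: others=['C1=E'] -> C2=S, others downsized to S] -> [I,S,S]
Op 4: C0 read [C0 read from I: others=['C1=S', 'C2=S'] -> C0=S, others downsized to S] -> [S,S,S]
Op 5: C0 read [C0 read: already in S, no change] -> [S,S,S]
Op 6: C2 read [C2 read: already in S, no change] -> [S,S,S]
Op 7: C0 read [C0 read: already in S, no change] -> [S,S,S]
Op 8: C2 write [C2 write: invalidate ['C0=S', 'C1=S'] -> C2=M] -> [I,I,M]
Op 9: C2 read [C2 read: already in M, no change] -> [I,I,M]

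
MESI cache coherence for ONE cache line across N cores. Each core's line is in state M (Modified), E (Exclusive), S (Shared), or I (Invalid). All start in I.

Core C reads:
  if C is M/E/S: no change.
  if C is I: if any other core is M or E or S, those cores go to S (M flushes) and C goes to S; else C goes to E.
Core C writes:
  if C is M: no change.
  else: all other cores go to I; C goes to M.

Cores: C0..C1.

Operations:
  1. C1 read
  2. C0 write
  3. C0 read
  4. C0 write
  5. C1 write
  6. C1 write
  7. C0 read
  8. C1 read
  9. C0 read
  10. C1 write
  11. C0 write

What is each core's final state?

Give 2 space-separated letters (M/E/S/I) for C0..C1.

Op 1: C1 read [C1 read from I: no other sharers -> C1=E (exclusive)] -> [I,E]
Op 2: C0 write [C0 write: invalidate ['C1=E'] -> C0=M] -> [M,I]
Op 3: C0 read [C0 read: already in M, no change] -> [M,I]
Op 4: C0 write [C0 write: already M (modified), no change] -> [M,I]
Op 5: C1 write [C1 write: invalidate ['C0=M'] -> C1=M] -> [I,M]
Op 6: C1 write [C1 write: already M (modified), no change] -> [I,M]
Op 7: C0 read [C0 read from I: others=['C1=M'] -> C0=S, others downsized to S] -> [S,S]
Op 8: C1 read [C1 read: already in S, no change] -> [S,S]
Op 9: C0 read [C0 read: already in S, no change] -> [S,S]
Op 10: C1 write [C1 write: invalidate ['C0=S'] -> C1=M] -> [I,M]
Op 11: C0 write [C0 write: invalidate ['C1=M'] -> C0=M] -> [M,I]

Answer: M I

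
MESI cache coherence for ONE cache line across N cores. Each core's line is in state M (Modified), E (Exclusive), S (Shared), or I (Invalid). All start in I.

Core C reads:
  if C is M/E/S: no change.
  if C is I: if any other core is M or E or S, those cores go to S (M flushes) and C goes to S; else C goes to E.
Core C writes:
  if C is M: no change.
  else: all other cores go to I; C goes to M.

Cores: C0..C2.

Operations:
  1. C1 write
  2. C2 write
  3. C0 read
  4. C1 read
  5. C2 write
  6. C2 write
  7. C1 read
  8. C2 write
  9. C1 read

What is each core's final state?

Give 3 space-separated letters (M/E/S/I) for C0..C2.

Op 1: C1 write [C1 write: invalidate none -> C1=M] -> [I,M,I]
Op 2: C2 write [C2 write: invalidate ['C1=M'] -> C2=M] -> [I,I,M]
Op 3: C0 read [C0 read from I: others=['C2=M'] -> C0=S, others downsized to S] -> [S,I,S]
Op 4: C1 read [C1 read from I: others=['C0=S', 'C2=S'] -> C1=S, others downsized to S] -> [S,S,S]
Op 5: C2 write [C2 write: invalidate ['C0=S', 'C1=S'] -> C2=M] -> [I,I,M]
Op 6: C2 write [C2 write: already M (modified), no change] -> [I,I,M]
Op 7: C1 read [C1 read from I: others=['C2=M'] -> C1=S, others downsized to S] -> [I,S,S]
Op 8: C2 write [C2 write: invalidate ['C1=S'] -> C2=M] -> [I,I,M]
Op 9: C1 read [C1 read from I: others=['C2=M'] -> C1=S, others downsized to S] -> [I,S,S]

Answer: I S S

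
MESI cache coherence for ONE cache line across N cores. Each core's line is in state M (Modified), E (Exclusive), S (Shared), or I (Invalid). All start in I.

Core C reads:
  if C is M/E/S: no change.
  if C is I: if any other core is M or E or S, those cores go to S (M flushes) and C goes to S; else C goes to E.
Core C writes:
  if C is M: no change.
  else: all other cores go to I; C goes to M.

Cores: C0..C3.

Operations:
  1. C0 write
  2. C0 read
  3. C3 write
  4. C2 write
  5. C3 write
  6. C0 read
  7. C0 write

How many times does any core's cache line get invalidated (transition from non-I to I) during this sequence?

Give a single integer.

Answer: 4

Derivation:
Op 1: C0 write [C0 write: invalidate none -> C0=M] -> [M,I,I,I] (invalidations this op: 0; running total: 0)
Op 2: C0 read [C0 read: already in M, no change] -> [M,I,I,I] (invalidations this op: 0; running total: 0)
Op 3: C3 write [C3 write: invalidate ['C0=M'] -> C3=M] -> [I,I,I,M] (invalidations this op: 1; running total: 1)
Op 4: C2 write [C2 write: invalidate ['C3=M'] -> C2=M] -> [I,I,M,I] (invalidations this op: 1; running total: 2)
Op 5: C3 write [C3 write: invalidate ['C2=M'] -> C3=M] -> [I,I,I,M] (invalidations this op: 1; running total: 3)
Op 6: C0 read [C0 read from I: others=['C3=M'] -> C0=S, others downsized to S] -> [S,I,I,S] (invalidations this op: 0; running total: 3)
Op 7: C0 write [C0 write: invalidate ['C3=S'] -> C0=M] -> [M,I,I,I] (invalidations this op: 1; running total: 4)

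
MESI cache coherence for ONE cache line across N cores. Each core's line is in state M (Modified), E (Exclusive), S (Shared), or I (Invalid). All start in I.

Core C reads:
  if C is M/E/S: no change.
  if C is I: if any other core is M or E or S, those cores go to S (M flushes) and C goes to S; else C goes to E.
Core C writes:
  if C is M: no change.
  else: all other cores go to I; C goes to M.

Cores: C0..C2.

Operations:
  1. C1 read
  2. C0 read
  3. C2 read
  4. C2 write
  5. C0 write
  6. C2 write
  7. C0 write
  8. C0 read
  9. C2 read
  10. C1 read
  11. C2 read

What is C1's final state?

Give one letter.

Answer: S

Derivation:
Op 1: C1 read [C1 read from I: no other sharers -> C1=E (exclusive)] -> [I,E,I]
Op 2: C0 read [C0 read from I: others=['C1=E'] -> C0=S, others downsized to S] -> [S,S,I]
Op 3: C2 read [C2 read from I: others=['C0=S', 'C1=S'] -> C2=S, others downsized to S] -> [S,S,S]
Op 4: C2 write [C2 write: invalidate ['C0=S', 'C1=S'] -> C2=M] -> [I,I,M]
Op 5: C0 write [C0 write: invalidate ['C2=M'] -> C0=M] -> [M,I,I]
Op 6: C2 write [C2 write: invalidate ['C0=M'] -> C2=M] -> [I,I,M]
Op 7: C0 write [C0 write: invalidate ['C2=M'] -> C0=M] -> [M,I,I]
Op 8: C0 read [C0 read: already in M, no change] -> [M,I,I]
Op 9: C2 read [C2 read from I: others=['C0=M'] -> C2=S, others downsized to S] -> [S,I,S]
Op 10: C1 read [C1 read from I: others=['C0=S', 'C2=S'] -> C1=S, others downsized to S] -> [S,S,S]
Op 11: C2 read [C2 read: already in S, no change] -> [S,S,S]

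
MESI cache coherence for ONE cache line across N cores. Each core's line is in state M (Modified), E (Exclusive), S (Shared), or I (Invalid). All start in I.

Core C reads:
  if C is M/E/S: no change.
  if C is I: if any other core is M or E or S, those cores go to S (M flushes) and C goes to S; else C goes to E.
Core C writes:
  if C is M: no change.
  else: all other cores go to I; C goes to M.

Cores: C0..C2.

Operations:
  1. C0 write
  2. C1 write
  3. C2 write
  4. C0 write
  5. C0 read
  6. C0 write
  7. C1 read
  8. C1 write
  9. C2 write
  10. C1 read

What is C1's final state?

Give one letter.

Op 1: C0 write [C0 write: invalidate none -> C0=M] -> [M,I,I]
Op 2: C1 write [C1 write: invalidate ['C0=M'] -> C1=M] -> [I,M,I]
Op 3: C2 write [C2 write: invalidate ['C1=M'] -> C2=M] -> [I,I,M]
Op 4: C0 write [C0 write: invalidate ['C2=M'] -> C0=M] -> [M,I,I]
Op 5: C0 read [C0 read: already in M, no change] -> [M,I,I]
Op 6: C0 write [C0 write: already M (modified), no change] -> [M,I,I]
Op 7: C1 read [C1 read from I: others=['C0=M'] -> C1=S, others downsized to S] -> [S,S,I]
Op 8: C1 write [C1 write: invalidate ['C0=S'] -> C1=M] -> [I,M,I]
Op 9: C2 write [C2 write: invalidate ['C1=M'] -> C2=M] -> [I,I,M]
Op 10: C1 read [C1 read from I: others=['C2=M'] -> C1=S, others downsized to S] -> [I,S,S]

Answer: S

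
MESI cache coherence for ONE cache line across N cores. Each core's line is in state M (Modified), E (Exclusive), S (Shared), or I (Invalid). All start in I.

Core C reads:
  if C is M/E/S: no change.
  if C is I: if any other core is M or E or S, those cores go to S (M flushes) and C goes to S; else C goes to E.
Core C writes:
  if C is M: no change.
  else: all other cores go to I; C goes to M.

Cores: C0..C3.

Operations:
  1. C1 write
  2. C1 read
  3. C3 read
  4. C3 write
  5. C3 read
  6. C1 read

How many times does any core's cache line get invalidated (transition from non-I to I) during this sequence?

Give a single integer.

Answer: 1

Derivation:
Op 1: C1 write [C1 write: invalidate none -> C1=M] -> [I,M,I,I] (invalidations this op: 0; running total: 0)
Op 2: C1 read [C1 read: already in M, no change] -> [I,M,I,I] (invalidations this op: 0; running total: 0)
Op 3: C3 read [C3 read from I: others=['C1=M'] -> C3=S, others downsized to S] -> [I,S,I,S] (invalidations this op: 0; running total: 0)
Op 4: C3 write [C3 write: invalidate ['C1=S'] -> C3=M] -> [I,I,I,M] (invalidations this op: 1; running total: 1)
Op 5: C3 read [C3 read: already in M, no change] -> [I,I,I,M] (invalidations this op: 0; running total: 1)
Op 6: C1 read [C1 read from I: others=['C3=M'] -> C1=S, others downsized to S] -> [I,S,I,S] (invalidations this op: 0; running total: 1)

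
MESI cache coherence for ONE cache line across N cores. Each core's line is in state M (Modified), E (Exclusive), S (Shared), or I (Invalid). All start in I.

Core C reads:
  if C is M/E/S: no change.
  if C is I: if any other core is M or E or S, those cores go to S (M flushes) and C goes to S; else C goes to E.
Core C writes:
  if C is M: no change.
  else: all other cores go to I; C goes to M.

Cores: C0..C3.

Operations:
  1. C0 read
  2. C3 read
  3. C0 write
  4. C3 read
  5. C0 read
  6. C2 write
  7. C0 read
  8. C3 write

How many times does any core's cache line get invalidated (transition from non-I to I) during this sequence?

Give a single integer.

Op 1: C0 read [C0 read from I: no other sharers -> C0=E (exclusive)] -> [E,I,I,I] (invalidations this op: 0; running total: 0)
Op 2: C3 read [C3 read from I: others=['C0=E'] -> C3=S, others downsized to S] -> [S,I,I,S] (invalidations this op: 0; running total: 0)
Op 3: C0 write [C0 write: invalidate ['C3=S'] -> C0=M] -> [M,I,I,I] (invalidations this op: 1; running total: 1)
Op 4: C3 read [C3 read from I: others=['C0=M'] -> C3=S, others downsized to S] -> [S,I,I,S] (invalidations this op: 0; running total: 1)
Op 5: C0 read [C0 read: already in S, no change] -> [S,I,I,S] (invalidations this op: 0; running total: 1)
Op 6: C2 write [C2 write: invalidate ['C0=S', 'C3=S'] -> C2=M] -> [I,I,M,I] (invalidations this op: 2; running total: 3)
Op 7: C0 read [C0 read from I: others=['C2=M'] -> C0=S, others downsized to S] -> [S,I,S,I] (invalidations this op: 0; running total: 3)
Op 8: C3 write [C3 write: invalidate ['C0=S', 'C2=S'] -> C3=M] -> [I,I,I,M] (invalidations this op: 2; running total: 5)

Answer: 5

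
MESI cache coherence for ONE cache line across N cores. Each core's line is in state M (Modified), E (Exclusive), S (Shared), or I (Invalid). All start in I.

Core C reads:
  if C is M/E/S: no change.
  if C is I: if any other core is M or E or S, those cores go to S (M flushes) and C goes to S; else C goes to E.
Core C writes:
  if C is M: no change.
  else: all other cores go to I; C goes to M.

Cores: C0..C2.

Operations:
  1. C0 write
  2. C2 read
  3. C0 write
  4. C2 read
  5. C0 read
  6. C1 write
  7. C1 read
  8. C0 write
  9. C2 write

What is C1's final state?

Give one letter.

Answer: I

Derivation:
Op 1: C0 write [C0 write: invalidate none -> C0=M] -> [M,I,I]
Op 2: C2 read [C2 read from I: others=['C0=M'] -> C2=S, others downsized to S] -> [S,I,S]
Op 3: C0 write [C0 write: invalidate ['C2=S'] -> C0=M] -> [M,I,I]
Op 4: C2 read [C2 read from I: others=['C0=M'] -> C2=S, others downsized to S] -> [S,I,S]
Op 5: C0 read [C0 read: already in S, no change] -> [S,I,S]
Op 6: C1 write [C1 write: invalidate ['C0=S', 'C2=S'] -> C1=M] -> [I,M,I]
Op 7: C1 read [C1 read: already in M, no change] -> [I,M,I]
Op 8: C0 write [C0 write: invalidate ['C1=M'] -> C0=M] -> [M,I,I]
Op 9: C2 write [C2 write: invalidate ['C0=M'] -> C2=M] -> [I,I,M]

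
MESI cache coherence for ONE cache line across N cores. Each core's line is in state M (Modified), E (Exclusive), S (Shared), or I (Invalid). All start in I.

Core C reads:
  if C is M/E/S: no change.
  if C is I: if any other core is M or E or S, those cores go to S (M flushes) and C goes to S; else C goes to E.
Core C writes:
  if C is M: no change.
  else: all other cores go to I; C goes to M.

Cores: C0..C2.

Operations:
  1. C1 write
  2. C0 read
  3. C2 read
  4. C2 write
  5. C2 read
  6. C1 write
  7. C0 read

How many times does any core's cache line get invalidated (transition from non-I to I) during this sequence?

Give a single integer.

Answer: 3

Derivation:
Op 1: C1 write [C1 write: invalidate none -> C1=M] -> [I,M,I] (invalidations this op: 0; running total: 0)
Op 2: C0 read [C0 read from I: others=['C1=M'] -> C0=S, others downsized to S] -> [S,S,I] (invalidations this op: 0; running total: 0)
Op 3: C2 read [C2 read from I: others=['C0=S', 'C1=S'] -> C2=S, others downsized to S] -> [S,S,S] (invalidations this op: 0; running total: 0)
Op 4: C2 write [C2 write: invalidate ['C0=S', 'C1=S'] -> C2=M] -> [I,I,M] (invalidations this op: 2; running total: 2)
Op 5: C2 read [C2 read: already in M, no change] -> [I,I,M] (invalidations this op: 0; running total: 2)
Op 6: C1 write [C1 write: invalidate ['C2=M'] -> C1=M] -> [I,M,I] (invalidations this op: 1; running total: 3)
Op 7: C0 read [C0 read from I: others=['C1=M'] -> C0=S, others downsized to S] -> [S,S,I] (invalidations this op: 0; running total: 3)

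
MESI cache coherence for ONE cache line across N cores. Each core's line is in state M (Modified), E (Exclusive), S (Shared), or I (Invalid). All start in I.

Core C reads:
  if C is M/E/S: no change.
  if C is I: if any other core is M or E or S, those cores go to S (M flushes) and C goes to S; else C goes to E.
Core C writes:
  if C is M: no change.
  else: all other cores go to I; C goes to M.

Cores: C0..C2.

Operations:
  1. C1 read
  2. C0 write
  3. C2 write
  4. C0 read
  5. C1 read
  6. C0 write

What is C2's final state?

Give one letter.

Answer: I

Derivation:
Op 1: C1 read [C1 read from I: no other sharers -> C1=E (exclusive)] -> [I,E,I]
Op 2: C0 write [C0 write: invalidate ['C1=E'] -> C0=M] -> [M,I,I]
Op 3: C2 write [C2 write: invalidate ['C0=M'] -> C2=M] -> [I,I,M]
Op 4: C0 read [C0 read from I: others=['C2=M'] -> C0=S, others downsized to S] -> [S,I,S]
Op 5: C1 read [C1 read from I: others=['C0=S', 'C2=S'] -> C1=S, others downsized to S] -> [S,S,S]
Op 6: C0 write [C0 write: invalidate ['C1=S', 'C2=S'] -> C0=M] -> [M,I,I]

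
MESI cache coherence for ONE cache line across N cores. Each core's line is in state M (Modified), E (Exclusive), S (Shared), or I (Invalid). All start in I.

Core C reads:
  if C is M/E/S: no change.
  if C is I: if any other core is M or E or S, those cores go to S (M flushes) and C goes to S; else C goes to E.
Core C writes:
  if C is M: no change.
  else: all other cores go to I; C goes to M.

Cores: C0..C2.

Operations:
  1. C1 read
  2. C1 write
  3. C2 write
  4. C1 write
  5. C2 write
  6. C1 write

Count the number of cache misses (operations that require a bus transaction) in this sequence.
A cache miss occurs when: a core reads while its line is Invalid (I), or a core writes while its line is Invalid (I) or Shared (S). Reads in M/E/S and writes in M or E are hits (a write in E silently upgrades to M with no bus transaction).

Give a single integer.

Op 1: C1 read [C1 read from I: no other sharers -> C1=E (exclusive)] -> [I,E,I] [MISS #1: read from I]
Op 2: C1 write [C1 write: invalidate none -> C1=M] -> [I,M,I] [hit: write from E is a silent E->M upgrade, no bus transaction]
Op 3: C2 write [C2 write: invalidate ['C1=M'] -> C2=M] -> [I,I,M] [MISS #2: write from I]
Op 4: C1 write [C1 write: invalidate ['C2=M'] -> C1=M] -> [I,M,I] [MISS #3: write from I]
Op 5: C2 write [C2 write: invalidate ['C1=M'] -> C2=M] -> [I,I,M] [MISS #4: write from I]
Op 6: C1 write [C1 write: invalidate ['C2=M'] -> C1=M] -> [I,M,I] [MISS #5: write from I]

Answer: 5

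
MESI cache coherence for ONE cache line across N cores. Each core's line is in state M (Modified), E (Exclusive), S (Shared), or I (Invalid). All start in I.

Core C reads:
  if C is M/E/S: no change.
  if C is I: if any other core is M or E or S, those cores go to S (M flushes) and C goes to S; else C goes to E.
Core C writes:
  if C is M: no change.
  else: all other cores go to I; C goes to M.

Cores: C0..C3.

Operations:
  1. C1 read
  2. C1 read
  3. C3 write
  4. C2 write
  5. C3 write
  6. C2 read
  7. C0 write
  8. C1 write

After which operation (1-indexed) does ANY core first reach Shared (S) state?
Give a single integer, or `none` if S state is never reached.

Op 1: C1 read [C1 read from I: no other sharers -> C1=E (exclusive)] -> [I,E,I,I]
Op 2: C1 read [C1 read: already in E, no change] -> [I,E,I,I]
Op 3: C3 write [C3 write: invalidate ['C1=E'] -> C3=M] -> [I,I,I,M]
Op 4: C2 write [C2 write: invalidate ['C3=M'] -> C2=M] -> [I,I,M,I]
Op 5: C3 write [C3 write: invalidate ['C2=M'] -> C3=M] -> [I,I,I,M]
Op 6: C2 read [C2 read from I: others=['C3=M'] -> C2=S, others downsized to S] -> [I,I,S,S]
  -> First S state at op 6; remaining ops need not be traced.

Answer: 6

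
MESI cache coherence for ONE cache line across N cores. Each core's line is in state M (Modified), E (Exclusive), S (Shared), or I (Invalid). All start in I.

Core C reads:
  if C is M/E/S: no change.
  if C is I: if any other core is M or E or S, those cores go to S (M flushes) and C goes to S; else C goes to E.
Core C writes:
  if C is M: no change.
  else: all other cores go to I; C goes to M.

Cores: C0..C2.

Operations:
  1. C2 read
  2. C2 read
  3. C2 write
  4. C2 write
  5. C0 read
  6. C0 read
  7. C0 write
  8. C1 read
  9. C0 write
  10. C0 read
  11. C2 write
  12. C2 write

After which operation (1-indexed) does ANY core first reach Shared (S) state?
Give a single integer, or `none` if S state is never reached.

Answer: 5

Derivation:
Op 1: C2 read [C2 read from I: no other sharers -> C2=E (exclusive)] -> [I,I,E]
Op 2: C2 read [C2 read: already in E, no change] -> [I,I,E]
Op 3: C2 write [C2 write: invalidate none -> C2=M] -> [I,I,M]
Op 4: C2 write [C2 write: already M (modified), no change] -> [I,I,M]
Op 5: C0 read [C0 read from I: others=['C2=M'] -> C0=S, others downsized to S] -> [S,I,S]
  -> First S state at op 5; remaining ops need not be traced.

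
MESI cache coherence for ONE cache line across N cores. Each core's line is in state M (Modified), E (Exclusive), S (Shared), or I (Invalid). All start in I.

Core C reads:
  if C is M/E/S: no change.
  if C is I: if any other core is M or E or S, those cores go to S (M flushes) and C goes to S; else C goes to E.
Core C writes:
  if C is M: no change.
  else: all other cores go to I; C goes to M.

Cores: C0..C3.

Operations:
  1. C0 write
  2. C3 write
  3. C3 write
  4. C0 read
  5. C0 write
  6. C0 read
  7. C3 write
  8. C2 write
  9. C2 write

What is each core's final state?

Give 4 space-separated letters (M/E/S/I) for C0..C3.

Answer: I I M I

Derivation:
Op 1: C0 write [C0 write: invalidate none -> C0=M] -> [M,I,I,I]
Op 2: C3 write [C3 write: invalidate ['C0=M'] -> C3=M] -> [I,I,I,M]
Op 3: C3 write [C3 write: already M (modified), no change] -> [I,I,I,M]
Op 4: C0 read [C0 read from I: others=['C3=M'] -> C0=S, others downsized to S] -> [S,I,I,S]
Op 5: C0 write [C0 write: invalidate ['C3=S'] -> C0=M] -> [M,I,I,I]
Op 6: C0 read [C0 read: already in M, no change] -> [M,I,I,I]
Op 7: C3 write [C3 write: invalidate ['C0=M'] -> C3=M] -> [I,I,I,M]
Op 8: C2 write [C2 write: invalidate ['C3=M'] -> C2=M] -> [I,I,M,I]
Op 9: C2 write [C2 write: already M (modified), no change] -> [I,I,M,I]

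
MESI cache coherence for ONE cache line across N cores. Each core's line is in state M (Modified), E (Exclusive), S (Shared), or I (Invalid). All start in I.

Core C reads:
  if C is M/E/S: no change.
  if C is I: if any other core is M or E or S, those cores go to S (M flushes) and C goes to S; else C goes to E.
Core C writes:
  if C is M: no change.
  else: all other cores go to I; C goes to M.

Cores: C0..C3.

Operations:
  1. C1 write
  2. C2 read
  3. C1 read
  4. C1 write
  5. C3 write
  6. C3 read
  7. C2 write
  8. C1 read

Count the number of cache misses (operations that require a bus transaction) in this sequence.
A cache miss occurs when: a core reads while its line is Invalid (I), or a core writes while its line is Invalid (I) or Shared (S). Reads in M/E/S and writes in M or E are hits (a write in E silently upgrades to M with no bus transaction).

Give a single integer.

Op 1: C1 write [C1 write: invalidate none -> C1=M] -> [I,M,I,I] [MISS #1: write from I]
Op 2: C2 read [C2 read from I: others=['C1=M'] -> C2=S, others downsized to S] -> [I,S,S,I] [MISS #2: read from I]
Op 3: C1 read [C1 read: already in S, no change] -> [I,S,S,I] [hit: read from S]
Op 4: C1 write [C1 write: invalidate ['C2=S'] -> C1=M] -> [I,M,I,I] [MISS #3: write from S]
Op 5: C3 write [C3 write: invalidate ['C1=M'] -> C3=M] -> [I,I,I,M] [MISS #4: write from I]
Op 6: C3 read [C3 read: already in M, no change] -> [I,I,I,M] [hit: read from M]
Op 7: C2 write [C2 write: invalidate ['C3=M'] -> C2=M] -> [I,I,M,I] [MISS #5: write from I]
Op 8: C1 read [C1 read from I: others=['C2=M'] -> C1=S, others downsized to S] -> [I,S,S,I] [MISS #6: read from I]

Answer: 6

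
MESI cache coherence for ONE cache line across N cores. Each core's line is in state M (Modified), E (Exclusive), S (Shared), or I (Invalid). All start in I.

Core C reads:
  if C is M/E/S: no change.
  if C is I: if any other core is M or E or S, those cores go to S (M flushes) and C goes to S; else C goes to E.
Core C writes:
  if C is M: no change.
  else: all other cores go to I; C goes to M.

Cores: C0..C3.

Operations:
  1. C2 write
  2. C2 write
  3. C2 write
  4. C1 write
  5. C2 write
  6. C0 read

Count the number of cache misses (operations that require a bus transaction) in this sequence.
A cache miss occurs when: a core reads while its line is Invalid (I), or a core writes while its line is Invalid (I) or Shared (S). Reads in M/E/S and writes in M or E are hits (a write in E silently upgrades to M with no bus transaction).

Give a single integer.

Answer: 4

Derivation:
Op 1: C2 write [C2 write: invalidate none -> C2=M] -> [I,I,M,I] [MISS #1: write from I]
Op 2: C2 write [C2 write: already M (modified), no change] -> [I,I,M,I] [hit: write from M]
Op 3: C2 write [C2 write: already M (modified), no change] -> [I,I,M,I] [hit: write from M]
Op 4: C1 write [C1 write: invalidate ['C2=M'] -> C1=M] -> [I,M,I,I] [MISS #2: write from I]
Op 5: C2 write [C2 write: invalidate ['C1=M'] -> C2=M] -> [I,I,M,I] [MISS #3: write from I]
Op 6: C0 read [C0 read from I: others=['C2=M'] -> C0=S, others downsized to S] -> [S,I,S,I] [MISS #4: read from I]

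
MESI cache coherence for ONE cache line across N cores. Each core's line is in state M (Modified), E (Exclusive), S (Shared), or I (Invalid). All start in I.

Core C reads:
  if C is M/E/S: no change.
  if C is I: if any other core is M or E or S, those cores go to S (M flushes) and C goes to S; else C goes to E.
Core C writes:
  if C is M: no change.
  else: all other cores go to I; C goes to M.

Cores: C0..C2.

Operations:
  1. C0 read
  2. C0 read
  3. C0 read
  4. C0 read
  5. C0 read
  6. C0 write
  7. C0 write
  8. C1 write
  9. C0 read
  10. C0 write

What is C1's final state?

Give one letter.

Answer: I

Derivation:
Op 1: C0 read [C0 read from I: no other sharers -> C0=E (exclusive)] -> [E,I,I]
Op 2: C0 read [C0 read: already in E, no change] -> [E,I,I]
Op 3: C0 read [C0 read: already in E, no change] -> [E,I,I]
Op 4: C0 read [C0 read: already in E, no change] -> [E,I,I]
Op 5: C0 read [C0 read: already in E, no change] -> [E,I,I]
Op 6: C0 write [C0 write: invalidate none -> C0=M] -> [M,I,I]
Op 7: C0 write [C0 write: already M (modified), no change] -> [M,I,I]
Op 8: C1 write [C1 write: invalidate ['C0=M'] -> C1=M] -> [I,M,I]
Op 9: C0 read [C0 read from I: others=['C1=M'] -> C0=S, others downsized to S] -> [S,S,I]
Op 10: C0 write [C0 write: invalidate ['C1=S'] -> C0=M] -> [M,I,I]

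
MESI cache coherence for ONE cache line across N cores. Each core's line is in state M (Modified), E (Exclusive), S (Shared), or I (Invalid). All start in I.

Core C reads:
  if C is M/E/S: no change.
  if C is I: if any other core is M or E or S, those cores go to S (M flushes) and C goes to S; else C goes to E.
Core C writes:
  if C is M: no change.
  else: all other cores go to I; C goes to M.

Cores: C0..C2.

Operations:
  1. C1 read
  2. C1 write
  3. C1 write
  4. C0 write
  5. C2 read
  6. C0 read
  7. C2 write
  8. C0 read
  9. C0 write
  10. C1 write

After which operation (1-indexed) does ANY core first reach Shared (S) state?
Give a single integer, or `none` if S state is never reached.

Answer: 5

Derivation:
Op 1: C1 read [C1 read from I: no other sharers -> C1=E (exclusive)] -> [I,E,I]
Op 2: C1 write [C1 write: invalidate none -> C1=M] -> [I,M,I]
Op 3: C1 write [C1 write: already M (modified), no change] -> [I,M,I]
Op 4: C0 write [C0 write: invalidate ['C1=M'] -> C0=M] -> [M,I,I]
Op 5: C2 read [C2 read from I: others=['C0=M'] -> C2=S, others downsized to S] -> [S,I,S]
  -> First S state at op 5; remaining ops need not be traced.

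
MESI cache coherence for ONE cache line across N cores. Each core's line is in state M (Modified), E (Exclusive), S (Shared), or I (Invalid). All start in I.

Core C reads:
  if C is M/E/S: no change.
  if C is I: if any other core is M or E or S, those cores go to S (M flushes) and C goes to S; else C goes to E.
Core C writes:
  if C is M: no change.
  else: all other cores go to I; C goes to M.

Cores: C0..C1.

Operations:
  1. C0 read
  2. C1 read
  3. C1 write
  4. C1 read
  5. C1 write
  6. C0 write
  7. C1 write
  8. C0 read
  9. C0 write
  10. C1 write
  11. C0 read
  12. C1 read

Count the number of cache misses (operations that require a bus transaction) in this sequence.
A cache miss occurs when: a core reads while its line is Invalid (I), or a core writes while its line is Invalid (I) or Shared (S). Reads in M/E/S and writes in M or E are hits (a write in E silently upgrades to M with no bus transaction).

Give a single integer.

Op 1: C0 read [C0 read from I: no other sharers -> C0=E (exclusive)] -> [E,I] [MISS #1: read from I]
Op 2: C1 read [C1 read from I: others=['C0=E'] -> C1=S, others downsized to S] -> [S,S] [MISS #2: read from I]
Op 3: C1 write [C1 write: invalidate ['C0=S'] -> C1=M] -> [I,M] [MISS #3: write from S]
Op 4: C1 read [C1 read: already in M, no change] -> [I,M] [hit: read from M]
Op 5: C1 write [C1 write: already M (modified), no change] -> [I,M] [hit: write from M]
Op 6: C0 write [C0 write: invalidate ['C1=M'] -> C0=M] -> [M,I] [MISS #4: write from I]
Op 7: C1 write [C1 write: invalidate ['C0=M'] -> C1=M] -> [I,M] [MISS #5: write from I]
Op 8: C0 read [C0 read from I: others=['C1=M'] -> C0=S, others downsized to S] -> [S,S] [MISS #6: read from I]
Op 9: C0 write [C0 write: invalidate ['C1=S'] -> C0=M] -> [M,I] [MISS #7: write from S]
Op 10: C1 write [C1 write: invalidate ['C0=M'] -> C1=M] -> [I,M] [MISS #8: write from I]
Op 11: C0 read [C0 read from I: others=['C1=M'] -> C0=S, others downsized to S] -> [S,S] [MISS #9: read from I]
Op 12: C1 read [C1 read: already in S, no change] -> [S,S] [hit: read from S]

Answer: 9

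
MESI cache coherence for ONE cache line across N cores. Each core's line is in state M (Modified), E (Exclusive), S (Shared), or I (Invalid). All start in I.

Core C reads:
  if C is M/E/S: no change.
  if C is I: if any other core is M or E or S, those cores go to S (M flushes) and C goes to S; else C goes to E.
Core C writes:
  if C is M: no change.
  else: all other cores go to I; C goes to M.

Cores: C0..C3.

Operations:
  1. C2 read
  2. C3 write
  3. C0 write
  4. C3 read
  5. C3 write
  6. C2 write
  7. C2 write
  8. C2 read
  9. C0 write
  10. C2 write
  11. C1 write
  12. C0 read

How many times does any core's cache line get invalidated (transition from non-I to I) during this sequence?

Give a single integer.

Answer: 7

Derivation:
Op 1: C2 read [C2 read from I: no other sharers -> C2=E (exclusive)] -> [I,I,E,I] (invalidations this op: 0; running total: 0)
Op 2: C3 write [C3 write: invalidate ['C2=E'] -> C3=M] -> [I,I,I,M] (invalidations this op: 1; running total: 1)
Op 3: C0 write [C0 write: invalidate ['C3=M'] -> C0=M] -> [M,I,I,I] (invalidations this op: 1; running total: 2)
Op 4: C3 read [C3 read from I: others=['C0=M'] -> C3=S, others downsized to S] -> [S,I,I,S] (invalidations this op: 0; running total: 2)
Op 5: C3 write [C3 write: invalidate ['C0=S'] -> C3=M] -> [I,I,I,M] (invalidations this op: 1; running total: 3)
Op 6: C2 write [C2 write: invalidate ['C3=M'] -> C2=M] -> [I,I,M,I] (invalidations this op: 1; running total: 4)
Op 7: C2 write [C2 write: already M (modified), no change] -> [I,I,M,I] (invalidations this op: 0; running total: 4)
Op 8: C2 read [C2 read: already in M, no change] -> [I,I,M,I] (invalidations this op: 0; running total: 4)
Op 9: C0 write [C0 write: invalidate ['C2=M'] -> C0=M] -> [M,I,I,I] (invalidations this op: 1; running total: 5)
Op 10: C2 write [C2 write: invalidate ['C0=M'] -> C2=M] -> [I,I,M,I] (invalidations this op: 1; running total: 6)
Op 11: C1 write [C1 write: invalidate ['C2=M'] -> C1=M] -> [I,M,I,I] (invalidations this op: 1; running total: 7)
Op 12: C0 read [C0 read from I: others=['C1=M'] -> C0=S, others downsized to S] -> [S,S,I,I] (invalidations this op: 0; running total: 7)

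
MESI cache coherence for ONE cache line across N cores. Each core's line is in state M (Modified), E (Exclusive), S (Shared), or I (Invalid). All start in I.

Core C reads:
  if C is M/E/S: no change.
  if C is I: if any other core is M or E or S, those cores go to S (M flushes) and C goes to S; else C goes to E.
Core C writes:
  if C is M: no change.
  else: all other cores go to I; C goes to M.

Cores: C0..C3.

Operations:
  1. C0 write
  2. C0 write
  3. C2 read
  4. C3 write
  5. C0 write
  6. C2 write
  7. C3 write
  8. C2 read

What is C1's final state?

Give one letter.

Op 1: C0 write [C0 write: invalidate none -> C0=M] -> [M,I,I,I]
Op 2: C0 write [C0 write: already M (modified), no change] -> [M,I,I,I]
Op 3: C2 read [C2 read from I: others=['C0=M'] -> C2=S, others downsized to S] -> [S,I,S,I]
Op 4: C3 write [C3 write: invalidate ['C0=S', 'C2=S'] -> C3=M] -> [I,I,I,M]
Op 5: C0 write [C0 write: invalidate ['C3=M'] -> C0=M] -> [M,I,I,I]
Op 6: C2 write [C2 write: invalidate ['C0=M'] -> C2=M] -> [I,I,M,I]
Op 7: C3 write [C3 write: invalidate ['C2=M'] -> C3=M] -> [I,I,I,M]
Op 8: C2 read [C2 read from I: others=['C3=M'] -> C2=S, others downsized to S] -> [I,I,S,S]

Answer: I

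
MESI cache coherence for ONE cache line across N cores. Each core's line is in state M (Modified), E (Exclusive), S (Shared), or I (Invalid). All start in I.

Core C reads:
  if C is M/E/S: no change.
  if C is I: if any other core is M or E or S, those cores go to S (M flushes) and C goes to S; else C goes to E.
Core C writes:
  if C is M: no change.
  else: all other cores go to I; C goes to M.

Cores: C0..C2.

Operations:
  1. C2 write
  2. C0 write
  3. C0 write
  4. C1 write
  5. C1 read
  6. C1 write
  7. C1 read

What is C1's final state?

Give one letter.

Op 1: C2 write [C2 write: invalidate none -> C2=M] -> [I,I,M]
Op 2: C0 write [C0 write: invalidate ['C2=M'] -> C0=M] -> [M,I,I]
Op 3: C0 write [C0 write: already M (modified), no change] -> [M,I,I]
Op 4: C1 write [C1 write: invalidate ['C0=M'] -> C1=M] -> [I,M,I]
Op 5: C1 read [C1 read: already in M, no change] -> [I,M,I]
Op 6: C1 write [C1 write: already M (modified), no change] -> [I,M,I]
Op 7: C1 read [C1 read: already in M, no change] -> [I,M,I]

Answer: M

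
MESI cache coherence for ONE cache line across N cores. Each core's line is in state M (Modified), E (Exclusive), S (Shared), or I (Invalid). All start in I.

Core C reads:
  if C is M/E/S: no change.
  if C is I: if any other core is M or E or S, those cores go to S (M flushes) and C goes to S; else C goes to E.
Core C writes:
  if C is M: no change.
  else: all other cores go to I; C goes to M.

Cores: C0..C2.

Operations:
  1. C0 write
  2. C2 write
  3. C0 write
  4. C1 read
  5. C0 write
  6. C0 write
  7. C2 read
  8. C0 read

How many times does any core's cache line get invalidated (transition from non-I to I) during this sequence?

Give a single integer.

Op 1: C0 write [C0 write: invalidate none -> C0=M] -> [M,I,I] (invalidations this op: 0; running total: 0)
Op 2: C2 write [C2 write: invalidate ['C0=M'] -> C2=M] -> [I,I,M] (invalidations this op: 1; running total: 1)
Op 3: C0 write [C0 write: invalidate ['C2=M'] -> C0=M] -> [M,I,I] (invalidations this op: 1; running total: 2)
Op 4: C1 read [C1 read from I: others=['C0=M'] -> C1=S, others downsized to S] -> [S,S,I] (invalidations this op: 0; running total: 2)
Op 5: C0 write [C0 write: invalidate ['C1=S'] -> C0=M] -> [M,I,I] (invalidations this op: 1; running total: 3)
Op 6: C0 write [C0 write: already M (modified), no change] -> [M,I,I] (invalidations this op: 0; running total: 3)
Op 7: C2 read [C2 read from I: others=['C0=M'] -> C2=S, others downsized to S] -> [S,I,S] (invalidations this op: 0; running total: 3)
Op 8: C0 read [C0 read: already in S, no change] -> [S,I,S] (invalidations this op: 0; running total: 3)

Answer: 3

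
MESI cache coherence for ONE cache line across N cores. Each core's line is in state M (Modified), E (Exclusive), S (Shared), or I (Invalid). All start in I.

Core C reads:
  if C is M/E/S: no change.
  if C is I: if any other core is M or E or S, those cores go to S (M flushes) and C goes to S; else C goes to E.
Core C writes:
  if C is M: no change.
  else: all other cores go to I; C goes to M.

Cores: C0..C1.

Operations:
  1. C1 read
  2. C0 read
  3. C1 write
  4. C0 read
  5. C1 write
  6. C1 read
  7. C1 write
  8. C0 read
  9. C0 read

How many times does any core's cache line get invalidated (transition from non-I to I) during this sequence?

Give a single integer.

Answer: 2

Derivation:
Op 1: C1 read [C1 read from I: no other sharers -> C1=E (exclusive)] -> [I,E] (invalidations this op: 0; running total: 0)
Op 2: C0 read [C0 read from I: others=['C1=E'] -> C0=S, others downsized to S] -> [S,S] (invalidations this op: 0; running total: 0)
Op 3: C1 write [C1 write: invalidate ['C0=S'] -> C1=M] -> [I,M] (invalidations this op: 1; running total: 1)
Op 4: C0 read [C0 read from I: others=['C1=M'] -> C0=S, others downsized to S] -> [S,S] (invalidations this op: 0; running total: 1)
Op 5: C1 write [C1 write: invalidate ['C0=S'] -> C1=M] -> [I,M] (invalidations this op: 1; running total: 2)
Op 6: C1 read [C1 read: already in M, no change] -> [I,M] (invalidations this op: 0; running total: 2)
Op 7: C1 write [C1 write: already M (modified), no change] -> [I,M] (invalidations this op: 0; running total: 2)
Op 8: C0 read [C0 read from I: others=['C1=M'] -> C0=S, others downsized to S] -> [S,S] (invalidations this op: 0; running total: 2)
Op 9: C0 read [C0 read: already in S, no change] -> [S,S] (invalidations this op: 0; running total: 2)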